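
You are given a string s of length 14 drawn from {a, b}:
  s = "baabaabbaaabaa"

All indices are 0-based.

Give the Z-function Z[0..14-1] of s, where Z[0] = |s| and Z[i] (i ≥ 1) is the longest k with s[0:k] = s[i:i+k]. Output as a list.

[14, 0, 0, 4, 0, 0, 1, 3, 0, 0, 0, 3, 0, 0]

Z[0]=14
i=1: outside box; Z[1]=0
i=2: outside box; Z[2]=0
i=3: outside box; Z[3]=4 extend→box=[3,7)
i=4: min(r-i=3, Z[1]=0)=0; Z[4]=0
i=5: min(r-i=2, Z[2]=0)=0; Z[5]=0
i=6: min(r-i=1, Z[3]=4)=1; Z[6]=1
i=7: outside box; Z[7]=3 extend→box=[7,10)
i=8: min(r-i=2, Z[1]=0)=0; Z[8]=0
i=9: min(r-i=1, Z[2]=0)=0; Z[9]=0
i=10: outside box; Z[10]=0
i=11: outside box; Z[11]=3 extend→box=[11,14)
i=12: min(r-i=2, Z[1]=0)=0; Z[12]=0
i=13: min(r-i=1, Z[2]=0)=0; Z[13]=0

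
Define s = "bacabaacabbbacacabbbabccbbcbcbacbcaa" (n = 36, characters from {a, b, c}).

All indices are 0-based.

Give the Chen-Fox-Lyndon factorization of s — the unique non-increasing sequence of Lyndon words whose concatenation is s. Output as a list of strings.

["b", "ac", "ab", "aacabbbacacabbbabccbbcbcbacbc", "a", "a"]

emit factor 1: 'b' (i=0, period=1)
emit factor 2: 'ac' (i=1, period=2)
emit factor 3: 'ab' (i=3, period=2)
emit factor 4: 'aacabbbacacabbbabccbbcbcbacbc' (i=5, period=29)
emit factor 5: 'a' (i=34, period=1)
emit factor 6: 'a' (i=35, period=1)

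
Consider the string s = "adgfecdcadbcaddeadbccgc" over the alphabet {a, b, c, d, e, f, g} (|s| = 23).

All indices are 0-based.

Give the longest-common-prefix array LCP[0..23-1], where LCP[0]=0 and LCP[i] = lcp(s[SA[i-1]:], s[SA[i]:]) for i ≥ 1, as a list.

rank→(start, suffix):
  0 → (8, 'adbcaddeadbccgc')
  1 → (16, 'adbccgc')
  2 → (12, 'addeadbccgc')
  3 → (0, 'adgfecdcadbcaddeadbccgc')
  4 → (10, 'bcaddeadbccgc')
  5 → (18, 'bccgc')
  6 → (22, 'c')
  7 → (7, 'cadbcaddeadbccgc')
  8 → (11, 'caddeadbccgc')
  9 → (19, 'ccgc')
  10 → (5, 'cdcadbcaddeadbccgc')
  11 → (20, 'cgc')
  12 → (9, 'dbcaddeadbccgc')
  13 → (17, 'dbccgc')
  14 → (6, 'dcadbcaddeadbccgc')
  15 → (13, 'ddeadbccgc')
  16 → (14, 'deadbccgc')
  17 → (1, 'dgfecdcadbcaddeadbccgc')
  18 → (15, 'eadbccgc')
  19 → (4, 'ecdcadbcaddeadbccgc')
  20 → (3, 'fecdcadbcaddeadbccgc')
  21 → (21, 'gc')
  22 → (2, 'gfecdcadbcaddeadbccgc')

SA = [8, 16, 12, 0, 10, 18, 22, 7, 11, 19, 5, 20, 9, 17, 6, 13, 14, 1, 15, 4, 3, 21, 2]
i: (SA[i-1],SA[i]) lcp shared
  1: (8,16) 4 'adbc'
  2: (16,12) 2 'ad'
  3: (12,0) 2 'ad'
  4: (0,10) 0 ''
  5: (10,18) 2 'bc'
  6: (18,22) 0 ''
  7: (22,7) 1 'c'
  8: (7,11) 3 'cad'
  9: (11,19) 1 'c'
  10: (19,5) 1 'c'
  11: (5,20) 1 'c'
  12: (20,9) 0 ''
  13: (9,17) 3 'dbc'
  14: (17,6) 1 'd'
  15: (6,13) 1 'd'
  16: (13,14) 1 'd'
  17: (14,1) 1 'd'
  18: (1,15) 0 ''
  19: (15,4) 1 'e'
  20: (4,3) 0 ''
  21: (3,21) 0 ''
  22: (21,2) 1 'g'

[0, 4, 2, 2, 0, 2, 0, 1, 3, 1, 1, 1, 0, 3, 1, 1, 1, 1, 0, 1, 0, 0, 1]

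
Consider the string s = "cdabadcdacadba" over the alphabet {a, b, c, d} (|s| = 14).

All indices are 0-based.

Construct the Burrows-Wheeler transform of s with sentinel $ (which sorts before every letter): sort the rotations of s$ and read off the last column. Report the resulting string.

rank  rotation         last
    0  $cdabadcdacadba  a
    1  a$cdabadcdacadb  b
    2  abadcdacadba$cd  d
    3  acadba$cdabadcd  d
    4  adba$cdabadcdac  c
    5  adcdacadba$cdab  b
    6  ba$cdabadcdacad  d
    7  badcdacadba$cda  a
    8  cadba$cdabadcda  a
    9  cdabadcdacadba$  $
   10  cdacadba$cdabad  d
   11  dabadcdacadba$c  c
   12  dacadba$cdabadc  c
   13  dba$cdabadcdaca  a
   14  dcdacadba$cdaba  a

abddcbdaa$dccaa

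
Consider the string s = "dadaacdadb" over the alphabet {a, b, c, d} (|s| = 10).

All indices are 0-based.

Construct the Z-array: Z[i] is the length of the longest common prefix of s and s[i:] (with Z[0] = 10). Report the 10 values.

[10, 0, 2, 0, 0, 0, 3, 0, 1, 0]

Z[0]=10
i=1: fresh scan; Z[1]=0
i=2: fresh scan; Z[2]=2 extend→box=[2,4)
i=3: min(r-i=1, Z[1]=0)=0; Z[3]=0
i=4: fresh scan; Z[4]=0
i=5: fresh scan; Z[5]=0
i=6: fresh scan; Z[6]=3 extend→box=[6,9)
i=7: min(r-i=2, Z[1]=0)=0; Z[7]=0
i=8: min(r-i=1, Z[2]=2)=1; Z[8]=1
i=9: fresh scan; Z[9]=0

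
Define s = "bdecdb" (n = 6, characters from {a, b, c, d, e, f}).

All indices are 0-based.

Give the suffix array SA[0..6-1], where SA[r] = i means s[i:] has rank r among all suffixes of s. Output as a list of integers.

sorted suffixes:
  #0 SA[0]=5  'b'
  #1 SA[1]=0  'bdecdb'
  #2 SA[2]=3  'cdb'
  #3 SA[3]=4  'db'
  #4 SA[4]=1  'decdb'
  #5 SA[5]=2  'ecdb'

[5, 0, 3, 4, 1, 2]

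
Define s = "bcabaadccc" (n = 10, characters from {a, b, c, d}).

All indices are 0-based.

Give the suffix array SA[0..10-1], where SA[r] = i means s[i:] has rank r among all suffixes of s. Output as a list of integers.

[4, 2, 5, 3, 0, 9, 1, 8, 7, 6]

sorted suffixes:
  #0 SA[0]=4  'aadccc'
  #1 SA[1]=2  'abaadccc'
  #2 SA[2]=5  'adccc'
  #3 SA[3]=3  'baadccc'
  #4 SA[4]=0  'bcabaadccc'
  #5 SA[5]=9  'c'
  #6 SA[6]=1  'cabaadccc'
  #7 SA[7]=8  'cc'
  #8 SA[8]=7  'ccc'
  #9 SA[9]=6  'dccc'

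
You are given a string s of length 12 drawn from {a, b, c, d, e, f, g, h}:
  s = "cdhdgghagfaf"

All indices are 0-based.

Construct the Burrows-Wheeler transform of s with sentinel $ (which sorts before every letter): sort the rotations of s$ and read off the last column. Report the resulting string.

ffh$hcagadggd

rank  rotation       last
    0  $cdhdgghagfaf  f
    1  af$cdhdgghagf  f
    2  agfaf$cdhdggh  h
    3  cdhdgghagfaf$  $
    4  dgghagfaf$cdh  h
    5  dhdgghagfaf$c  c
    6  f$cdhdgghagfa  a
    7  faf$cdhdgghag  g
    8  gfaf$cdhdggha  a
    9  gghagfaf$cdhd  d
   10  ghagfaf$cdhdg  g
   11  hagfaf$cdhdgg  g
   12  hdgghagfaf$cd  d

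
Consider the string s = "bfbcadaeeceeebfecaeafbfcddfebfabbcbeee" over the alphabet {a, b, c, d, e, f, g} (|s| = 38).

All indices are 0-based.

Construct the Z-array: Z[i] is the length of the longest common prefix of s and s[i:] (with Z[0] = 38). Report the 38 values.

[38, 0, 1, 0, 0, 0, 0, 0, 0, 0, 0, 0, 0, 2, 0, 0, 0, 0, 0, 0, 0, 2, 0, 0, 0, 0, 0, 0, 2, 0, 0, 1, 1, 0, 1, 0, 0, 0]

Z[0]=38
i=1: outside box; Z[1]=0
i=2: outside box; Z[2]=1 extend→box=[2,3)
i=3: outside box; Z[3]=0
i=4: outside box; Z[4]=0
i=5: outside box; Z[5]=0
i=6: outside box; Z[6]=0
i=7: outside box; Z[7]=0
i=8: outside box; Z[8]=0
i=9: outside box; Z[9]=0
i=10: outside box; Z[10]=0
i=11: outside box; Z[11]=0
i=12: outside box; Z[12]=0
i=13: outside box; Z[13]=2 extend→box=[13,15)
i=14: min(r-i=1, Z[1]=0)=0; Z[14]=0
i=15: outside box; Z[15]=0
i=16: outside box; Z[16]=0
i=17: outside box; Z[17]=0
i=18: outside box; Z[18]=0
i=19: outside box; Z[19]=0
i=20: outside box; Z[20]=0
i=21: outside box; Z[21]=2 extend→box=[21,23)
i=22: min(r-i=1, Z[1]=0)=0; Z[22]=0
i=23: outside box; Z[23]=0
i=24: outside box; Z[24]=0
i=25: outside box; Z[25]=0
i=26: outside box; Z[26]=0
i=27: outside box; Z[27]=0
i=28: outside box; Z[28]=2 extend→box=[28,30)
i=29: min(r-i=1, Z[1]=0)=0; Z[29]=0
i=30: outside box; Z[30]=0
i=31: outside box; Z[31]=1 extend→box=[31,32)
i=32: outside box; Z[32]=1 extend→box=[32,33)
i=33: outside box; Z[33]=0
i=34: outside box; Z[34]=1 extend→box=[34,35)
i=35: outside box; Z[35]=0
i=36: outside box; Z[36]=0
i=37: outside box; Z[37]=0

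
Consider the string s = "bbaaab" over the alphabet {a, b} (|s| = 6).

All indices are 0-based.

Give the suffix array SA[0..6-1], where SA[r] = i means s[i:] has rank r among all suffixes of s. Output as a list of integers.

sorted suffixes:
  #0 SA[0]=2  'aaab'
  #1 SA[1]=3  'aab'
  #2 SA[2]=4  'ab'
  #3 SA[3]=5  'b'
  #4 SA[4]=1  'baaab'
  #5 SA[5]=0  'bbaaab'

[2, 3, 4, 5, 1, 0]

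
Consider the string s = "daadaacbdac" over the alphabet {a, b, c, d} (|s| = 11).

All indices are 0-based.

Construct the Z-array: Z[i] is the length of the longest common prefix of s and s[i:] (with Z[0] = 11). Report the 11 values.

[11, 0, 0, 3, 0, 0, 0, 0, 2, 0, 0]

Z[0]=11
i=1: outside box; Z[1]=0
i=2: outside box; Z[2]=0
i=3: outside box; Z[3]=3 grow→box=[3,6)
i=4: min(r-i=2, Z[1]=0)=0; Z[4]=0
i=5: min(r-i=1, Z[2]=0)=0; Z[5]=0
i=6: outside box; Z[6]=0
i=7: outside box; Z[7]=0
i=8: outside box; Z[8]=2 grow→box=[8,10)
i=9: min(r-i=1, Z[1]=0)=0; Z[9]=0
i=10: outside box; Z[10]=0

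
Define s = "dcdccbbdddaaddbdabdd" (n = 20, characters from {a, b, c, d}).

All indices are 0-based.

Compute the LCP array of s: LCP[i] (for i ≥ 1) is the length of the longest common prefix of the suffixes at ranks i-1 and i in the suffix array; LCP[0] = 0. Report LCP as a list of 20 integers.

rank | idx | suffix
   0 |  10 | aaddbdabdd
   1 |  16 | abdd
   2 |  11 | addbdabdd
   3 |   5 | bbdddaaddbdabdd
   4 |  14 | bdabdd
   5 |  17 | bdd
   6 |   6 | bdddaaddbdabdd
   7 |   4 | cbbdddaaddbdabdd
   8 |   3 | ccbbdddaaddbdabdd
   9 |   1 | cdccbbdddaaddbdabdd
  10 |  19 | d
  11 |   9 | daaddbdabdd
  12 |  15 | dabdd
  13 |  13 | dbdabdd
  14 |   2 | dccbbdddaaddbdabdd
  15 |   0 | dcdccbbdddaaddbdabdd
  16 |  18 | dd
  17 |   8 | ddaaddbdabdd
  18 |  12 | ddbdabdd
  19 |   7 | dddaaddbdabdd

SA = [10, 16, 11, 5, 14, 17, 6, 4, 3, 1, 19, 9, 15, 13, 2, 0, 18, 8, 12, 7]
rank  pair      lcp
   1  s[10:],s[16:]  1  'a'
   2  s[16:],s[11:]  1  'a'
   3  s[11:],s[5:]  0  ''
   4  s[5:],s[14:]  1  'b'
   5  s[14:],s[17:]  2  'bd'
   6  s[17:],s[6:]  3  'bdd'
   7  s[6:],s[4:]  0  ''
   8  s[4:],s[3:]  1  'c'
   9  s[3:],s[1:]  1  'c'
  10  s[1:],s[19:]  0  ''
  11  s[19:],s[9:]  1  'd'
  12  s[9:],s[15:]  2  'da'
  13  s[15:],s[13:]  1  'd'
  14  s[13:],s[2:]  1  'd'
  15  s[2:],s[0:]  2  'dc'
  16  s[0:],s[18:]  1  'd'
  17  s[18:],s[8:]  2  'dd'
  18  s[8:],s[12:]  2  'dd'
  19  s[12:],s[7:]  2  'dd'

[0, 1, 1, 0, 1, 2, 3, 0, 1, 1, 0, 1, 2, 1, 1, 2, 1, 2, 2, 2]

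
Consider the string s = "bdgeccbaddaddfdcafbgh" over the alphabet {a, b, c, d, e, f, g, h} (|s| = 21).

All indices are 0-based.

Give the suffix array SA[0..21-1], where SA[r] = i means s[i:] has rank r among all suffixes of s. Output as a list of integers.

[7, 10, 16, 6, 0, 18, 15, 5, 4, 9, 14, 8, 11, 12, 1, 3, 17, 13, 2, 19, 20]

rank→(start, suffix):
  0 → (7, 'addaddfdcafbgh')
  1 → (10, 'addfdcafbgh')
  2 → (16, 'afbgh')
  3 → (6, 'baddaddfdcafbgh')
  4 → (0, 'bdgeccbaddaddfdcafbgh')
  5 → (18, 'bgh')
  6 → (15, 'cafbgh')
  7 → (5, 'cbaddaddfdcafbgh')
  8 → (4, 'ccbaddaddfdcafbgh')
  9 → (9, 'daddfdcafbgh')
  10 → (14, 'dcafbgh')
  11 → (8, 'ddaddfdcafbgh')
  12 → (11, 'ddfdcafbgh')
  13 → (12, 'dfdcafbgh')
  14 → (1, 'dgeccbaddaddfdcafbgh')
  15 → (3, 'eccbaddaddfdcafbgh')
  16 → (17, 'fbgh')
  17 → (13, 'fdcafbgh')
  18 → (2, 'geccbaddaddfdcafbgh')
  19 → (19, 'gh')
  20 → (20, 'h')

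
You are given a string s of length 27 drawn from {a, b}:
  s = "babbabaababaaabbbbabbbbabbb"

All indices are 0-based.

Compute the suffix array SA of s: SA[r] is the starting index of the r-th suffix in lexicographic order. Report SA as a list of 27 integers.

[11, 6, 12, 9, 4, 7, 1, 23, 18, 13, 26, 10, 5, 8, 3, 0, 22, 17, 25, 2, 21, 16, 24, 20, 15, 19, 14]

rank | idx | suffix
   0 |  11 | aaabbbbabbbbabbb
   1 |   6 | aababaaabbbbabbbbabbb
   2 |  12 | aabbbbabbbbabbb
   3 |   9 | abaaabbbbabbbbabbb
   4 |   4 | abaababaaabbbbabbbbabbb
   5 |   7 | ababaaabbbbabbbbabbb
   6 |   1 | abbabaababaaabbbbabbbbabbb
   7 |  23 | abbb
   8 |  18 | abbbbabbb
   9 |  13 | abbbbabbbbabbb
  10 |  26 | b
  11 |  10 | baaabbbbabbbbabbb
  12 |   5 | baababaaabbbbabbbbabbb
  13 |   8 | babaaabbbbabbbbabbb
  14 |   3 | babaababaaabbbbabbbbabbb
  15 |   0 | babbabaababaaabbbbabbbbabbb
  16 |  22 | babbb
  17 |  17 | babbbbabbb
  18 |  25 | bb
  19 |   2 | bbabaababaaabbbbabbbbabbb
  20 |  21 | bbabbb
  21 |  16 | bbabbbbabbb
  22 |  24 | bbb
  23 |  20 | bbbabbb
  24 |  15 | bbbabbbbabbb
  25 |  19 | bbbbabbb
  26 |  14 | bbbbabbbbabbb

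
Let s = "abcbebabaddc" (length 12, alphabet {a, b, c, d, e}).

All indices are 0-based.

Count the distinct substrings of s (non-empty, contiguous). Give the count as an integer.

sorted suffixes:
  #0 SA[0]=6  'abaddc'
  #1 SA[1]=0  'abcbebabaddc'
  #2 SA[2]=8  'addc'
  #3 SA[3]=5  'babaddc'
  #4 SA[4]=7  'baddc'
  #5 SA[5]=1  'bcbebabaddc'
  #6 SA[6]=3  'bebabaddc'
  #7 SA[7]=11  'c'
  #8 SA[8]=2  'cbebabaddc'
  #9 SA[9]=10  'dc'
  #10 SA[10]=9  'ddc'
  #11 SA[11]=4  'ebabaddc'

SA = [6, 0, 8, 5, 7, 1, 3, 11, 2, 10, 9, 4]
i: (SA[i-1],SA[i]) lcp shared
  1: (6,0) 2 'ab'
  2: (0,8) 1 'a'
  3: (8,5) 0 ''
  4: (5,7) 2 'ba'
  5: (7,1) 1 'b'
  6: (1,3) 1 'b'
  7: (3,11) 0 ''
  8: (11,2) 1 'c'
  9: (2,10) 0 ''
  10: (10,9) 1 'd'
  11: (9,4) 0 ''

n(n+1)/2 = 12·13/2 = 78
Σ LCP = 0 + 2 + 1 + 0 + 2 + 1 + 1 + 0 + 1 + 0 + 1 + 0 = 9
distinct = 78 − 9 = 69

69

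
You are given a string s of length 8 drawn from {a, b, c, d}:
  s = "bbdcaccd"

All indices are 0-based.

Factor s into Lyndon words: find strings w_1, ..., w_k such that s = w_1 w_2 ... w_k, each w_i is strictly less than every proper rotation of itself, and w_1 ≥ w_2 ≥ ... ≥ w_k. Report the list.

emit factor 1: 'bbdc' (i=0, period=4)
emit factor 2: 'accd' (i=4, period=4)

["bbdc", "accd"]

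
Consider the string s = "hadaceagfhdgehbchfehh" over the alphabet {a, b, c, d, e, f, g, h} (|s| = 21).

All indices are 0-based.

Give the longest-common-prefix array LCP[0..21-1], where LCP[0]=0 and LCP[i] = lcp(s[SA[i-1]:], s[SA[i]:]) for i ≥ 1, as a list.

[0, 1, 1, 0, 0, 1, 0, 1, 0, 1, 2, 0, 1, 0, 1, 0, 1, 1, 1, 1, 1]

rank | idx | suffix
   0 |   3 | aceagfhdgehbchfehh
   1 |   1 | adaceagfhdgehbchfehh
   2 |   6 | agfhdgehbchfehh
   3 |  14 | bchfehh
   4 |   4 | ceagfhdgehbchfehh
   5 |  15 | chfehh
   6 |   2 | daceagfhdgehbchfehh
   7 |  10 | dgehbchfehh
   8 |   5 | eagfhdgehbchfehh
   9 |  12 | ehbchfehh
  10 |  18 | ehh
  11 |  17 | fehh
  12 |   8 | fhdgehbchfehh
  13 |  11 | gehbchfehh
  14 |   7 | gfhdgehbchfehh
  15 |  20 | h
  16 |   0 | hadaceagfhdgehbchfehh
  17 |  13 | hbchfehh
  18 |   9 | hdgehbchfehh
  19 |  16 | hfehh
  20 |  19 | hh

SA = [3, 1, 6, 14, 4, 15, 2, 10, 5, 12, 18, 17, 8, 11, 7, 20, 0, 13, 9, 16, 19]
[i] adj suffixes → lcp
  [1] 3/1 → 1 ('a')
  [2] 1/6 → 1 ('a')
  [3] 6/14 → 0 ('')
  [4] 14/4 → 0 ('')
  [5] 4/15 → 1 ('c')
  [6] 15/2 → 0 ('')
  [7] 2/10 → 1 ('d')
  [8] 10/5 → 0 ('')
  [9] 5/12 → 1 ('e')
  [10] 12/18 → 2 ('eh')
  [11] 18/17 → 0 ('')
  [12] 17/8 → 1 ('f')
  [13] 8/11 → 0 ('')
  [14] 11/7 → 1 ('g')
  [15] 7/20 → 0 ('')
  [16] 20/0 → 1 ('h')
  [17] 0/13 → 1 ('h')
  [18] 13/9 → 1 ('h')
  [19] 9/16 → 1 ('h')
  [20] 16/19 → 1 ('h')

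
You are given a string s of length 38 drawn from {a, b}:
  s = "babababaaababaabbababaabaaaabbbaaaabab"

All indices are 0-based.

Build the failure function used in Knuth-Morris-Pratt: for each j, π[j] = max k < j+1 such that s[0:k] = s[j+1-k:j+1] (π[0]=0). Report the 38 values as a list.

π[0] = 0
j=1 s[j]='a': π[1]=0 (border '')
j=2 s[j]='b': π[2]=1 (border 'b')
j=3 s[j]='a': π[3]=2 (border 'ba')
j=4 s[j]='b': π[4]=3 (border 'bab')
j=5 s[j]='a': π[5]=4 (border 'baba')
j=6 s[j]='b': π[6]=5 (border 'babab')
j=7 s[j]='a': π[7]=6 (border 'bababa')
j=8 s[j]='a': k: 6→4→2→0; π[8]=0 (border '')
j=9 s[j]='a': π[9]=0 (border '')
j=10 s[j]='b': π[10]=1 (border 'b')
j=11 s[j]='a': π[11]=2 (border 'ba')
j=12 s[j]='b': π[12]=3 (border 'bab')
j=13 s[j]='a': π[13]=4 (border 'baba')
j=14 s[j]='a': k: 4→2→0; π[14]=0 (border '')
j=15 s[j]='b': π[15]=1 (border 'b')
j=16 s[j]='b': k: 1→0; π[16]=1 (border 'b')
j=17 s[j]='a': π[17]=2 (border 'ba')
j=18 s[j]='b': π[18]=3 (border 'bab')
j=19 s[j]='a': π[19]=4 (border 'baba')
j=20 s[j]='b': π[20]=5 (border 'babab')
j=21 s[j]='a': π[21]=6 (border 'bababa')
j=22 s[j]='a': k: 6→4→2→0; π[22]=0 (border '')
j=23 s[j]='b': π[23]=1 (border 'b')
j=24 s[j]='a': π[24]=2 (border 'ba')
j=25 s[j]='a': k: 2→0; π[25]=0 (border '')
j=26 s[j]='a': π[26]=0 (border '')
j=27 s[j]='a': π[27]=0 (border '')
j=28 s[j]='b': π[28]=1 (border 'b')
j=29 s[j]='b': k: 1→0; π[29]=1 (border 'b')
j=30 s[j]='b': k: 1→0; π[30]=1 (border 'b')
j=31 s[j]='a': π[31]=2 (border 'ba')
j=32 s[j]='a': k: 2→0; π[32]=0 (border '')
j=33 s[j]='a': π[33]=0 (border '')
j=34 s[j]='a': π[34]=0 (border '')
j=35 s[j]='b': π[35]=1 (border 'b')
j=36 s[j]='a': π[36]=2 (border 'ba')
j=37 s[j]='b': π[37]=3 (border 'bab')

[0, 0, 1, 2, 3, 4, 5, 6, 0, 0, 1, 2, 3, 4, 0, 1, 1, 2, 3, 4, 5, 6, 0, 1, 2, 0, 0, 0, 1, 1, 1, 2, 0, 0, 0, 1, 2, 3]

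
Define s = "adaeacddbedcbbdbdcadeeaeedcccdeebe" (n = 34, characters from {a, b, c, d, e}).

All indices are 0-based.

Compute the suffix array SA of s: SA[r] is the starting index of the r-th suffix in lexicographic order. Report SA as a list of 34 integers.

[4, 0, 18, 2, 22, 12, 13, 15, 32, 8, 17, 11, 26, 27, 5, 28, 1, 14, 7, 16, 10, 25, 6, 19, 29, 33, 3, 21, 31, 9, 24, 20, 30, 23]

rank | idx | suffix
   0 |   4 | acddbedcbbdbdcadeeaeedcccdeebe
   1 |   0 | adaeacddbedcbbdbdcadeeaeedcccdeebe
   2 |  18 | adeeaeedcccdeebe
   3 |   2 | aeacddbedcbbdbdcadeeaeedcccdeebe
   4 |  22 | aeedcccdeebe
   5 |  12 | bbdbdcadeeaeedcccdeebe
   6 |  13 | bdbdcadeeaeedcccdeebe
   7 |  15 | bdcadeeaeedcccdeebe
   8 |  32 | be
   9 |   8 | bedcbbdbdcadeeaeedcccdeebe
  10 |  17 | cadeeaeedcccdeebe
  11 |  11 | cbbdbdcadeeaeedcccdeebe
  12 |  26 | cccdeebe
  13 |  27 | ccdeebe
  14 |   5 | cddbedcbbdbdcadeeaeedcccdeebe
  15 |  28 | cdeebe
  16 |   1 | daeacddbedcbbdbdcadeeaeedcccdeebe
  17 |  14 | dbdcadeeaeedcccdeebe
  18 |   7 | dbedcbbdbdcadeeaeedcccdeebe
  19 |  16 | dcadeeaeedcccdeebe
  20 |  10 | dcbbdbdcadeeaeedcccdeebe
  21 |  25 | dcccdeebe
  22 |   6 | ddbedcbbdbdcadeeaeedcccdeebe
  23 |  19 | deeaeedcccdeebe
  24 |  29 | deebe
  25 |  33 | e
  26 |   3 | eacddbedcbbdbdcadeeaeedcccdeebe
  27 |  21 | eaeedcccdeebe
  28 |  31 | ebe
  29 |   9 | edcbbdbdcadeeaeedcccdeebe
  30 |  24 | edcccdeebe
  31 |  20 | eeaeedcccdeebe
  32 |  30 | eebe
  33 |  23 | eedcccdeebe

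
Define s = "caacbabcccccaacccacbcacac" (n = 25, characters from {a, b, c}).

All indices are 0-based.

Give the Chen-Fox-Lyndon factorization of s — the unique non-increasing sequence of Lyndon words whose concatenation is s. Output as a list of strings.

emit factor 1: 'c' (i=0, period=1)
emit factor 2: 'aacbabcccccaacccacbcacac' (i=1, period=24)

["c", "aacbabcccccaacccacbcacac"]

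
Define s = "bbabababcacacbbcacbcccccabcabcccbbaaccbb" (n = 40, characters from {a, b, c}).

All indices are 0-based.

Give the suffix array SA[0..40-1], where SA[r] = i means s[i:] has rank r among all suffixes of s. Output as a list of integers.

[34, 2, 4, 24, 6, 27, 9, 11, 16, 35, 39, 33, 1, 3, 5, 38, 32, 0, 13, 25, 7, 14, 28, 18, 23, 26, 8, 10, 15, 37, 31, 12, 17, 22, 36, 30, 21, 29, 20, 19]

rank | idx | suffix
   0 |  34 | aaccbb
   1 |   2 | abababcacacbbcacbcccccabcabcccbbaaccbb
   2 |   4 | ababcacacbbcacbcccccabcabcccbbaaccbb
   3 |  24 | abcabcccbbaaccbb
   4 |   6 | abcacacbbcacbcccccabcabcccbbaaccbb
   5 |  27 | abcccbbaaccbb
   6 |   9 | acacbbcacbcccccabcabcccbbaaccbb
   7 |  11 | acbbcacbcccccabcabcccbbaaccbb
   8 |  16 | acbcccccabcabcccbbaaccbb
   9 |  35 | accbb
  10 |  39 | b
  11 |  33 | baaccbb
  12 |   1 | babababcacacbbcacbcccccabcabcccbbaaccbb
  13 |   3 | bababcacacbbcacbcccccabcabcccbbaaccbb
  14 |   5 | babcacacbbcacbcccccabcabcccbbaaccbb
  15 |  38 | bb
  16 |  32 | bbaaccbb
  17 |   0 | bbabababcacacbbcacbcccccabcabcccbbaaccbb
  18 |  13 | bbcacbcccccabcabcccbbaaccbb
  19 |  25 | bcabcccbbaaccbb
  20 |   7 | bcacacbbcacbcccccabcabcccbbaaccbb
  21 |  14 | bcacbcccccabcabcccbbaaccbb
  22 |  28 | bcccbbaaccbb
  23 |  18 | bcccccabcabcccbbaaccbb
  24 |  23 | cabcabcccbbaaccbb
  25 |  26 | cabcccbbaaccbb
  26 |   8 | cacacbbcacbcccccabcabcccbbaaccbb
  27 |  10 | cacbbcacbcccccabcabcccbbaaccbb
  28 |  15 | cacbcccccabcabcccbbaaccbb
  29 |  37 | cbb
  30 |  31 | cbbaaccbb
  31 |  12 | cbbcacbcccccabcabcccbbaaccbb
  32 |  17 | cbcccccabcabcccbbaaccbb
  33 |  22 | ccabcabcccbbaaccbb
  34 |  36 | ccbb
  35 |  30 | ccbbaaccbb
  36 |  21 | cccabcabcccbbaaccbb
  37 |  29 | cccbbaaccbb
  38 |  20 | ccccabcabcccbbaaccbb
  39 |  19 | cccccabcabcccbbaaccbb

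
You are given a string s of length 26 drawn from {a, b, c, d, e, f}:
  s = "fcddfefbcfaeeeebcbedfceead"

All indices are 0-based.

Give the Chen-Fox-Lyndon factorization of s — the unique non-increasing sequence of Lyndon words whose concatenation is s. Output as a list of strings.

["f", "cddfef", "bcf", "aeeeebcbedfcee", "ad"]

emit factor 1: 'f' (i=0, period=1)
emit factor 2: 'cddfef' (i=1, period=6)
emit factor 3: 'bcf' (i=7, period=3)
emit factor 4: 'aeeeebcbedfcee' (i=10, period=14)
emit factor 5: 'ad' (i=24, period=2)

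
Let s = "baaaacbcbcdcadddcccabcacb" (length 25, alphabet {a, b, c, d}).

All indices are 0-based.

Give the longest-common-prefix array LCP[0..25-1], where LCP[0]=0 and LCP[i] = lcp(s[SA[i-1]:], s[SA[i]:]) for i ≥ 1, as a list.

rank→(start, suffix):
  0 → (1, 'aaaacbcbcdcadddcccabcacb')
  1 → (2, 'aaacbcbcdcadddcccabcacb')
  2 → (3, 'aacbcbcdcadddcccabcacb')
  3 → (19, 'abcacb')
  4 → (22, 'acb')
  5 → (4, 'acbcbcdcadddcccabcacb')
  6 → (12, 'adddcccabcacb')
  7 → (24, 'b')
  8 → (0, 'baaaacbcbcdcadddcccabcacb')
  9 → (20, 'bcacb')
  10 → (6, 'bcbcdcadddcccabcacb')
  11 → (8, 'bcdcadddcccabcacb')
  12 → (18, 'cabcacb')
  13 → (21, 'cacb')
  14 → (11, 'cadddcccabcacb')
  15 → (23, 'cb')
  16 → (5, 'cbcbcdcadddcccabcacb')
  17 → (7, 'cbcdcadddcccabcacb')
  18 → (17, 'ccabcacb')
  19 → (16, 'cccabcacb')
  20 → (9, 'cdcadddcccabcacb')
  21 → (10, 'dcadddcccabcacb')
  22 → (15, 'dcccabcacb')
  23 → (14, 'ddcccabcacb')
  24 → (13, 'dddcccabcacb')

SA = [1, 2, 3, 19, 22, 4, 12, 24, 0, 20, 6, 8, 18, 21, 11, 23, 5, 7, 17, 16, 9, 10, 15, 14, 13]
rank  pair      lcp
   1  s[1:],s[2:]  3  'aaa'
   2  s[2:],s[3:]  2  'aa'
   3  s[3:],s[19:]  1  'a'
   4  s[19:],s[22:]  1  'a'
   5  s[22:],s[4:]  3  'acb'
   6  s[4:],s[12:]  1  'a'
   7  s[12:],s[24:]  0  ''
   8  s[24:],s[0:]  1  'b'
   9  s[0:],s[20:]  1  'b'
  10  s[20:],s[6:]  2  'bc'
  11  s[6:],s[8:]  2  'bc'
  12  s[8:],s[18:]  0  ''
  13  s[18:],s[21:]  2  'ca'
  14  s[21:],s[11:]  2  'ca'
  15  s[11:],s[23:]  1  'c'
  16  s[23:],s[5:]  2  'cb'
  17  s[5:],s[7:]  3  'cbc'
  18  s[7:],s[17:]  1  'c'
  19  s[17:],s[16:]  2  'cc'
  20  s[16:],s[9:]  1  'c'
  21  s[9:],s[10:]  0  ''
  22  s[10:],s[15:]  2  'dc'
  23  s[15:],s[14:]  1  'd'
  24  s[14:],s[13:]  2  'dd'

[0, 3, 2, 1, 1, 3, 1, 0, 1, 1, 2, 2, 0, 2, 2, 1, 2, 3, 1, 2, 1, 0, 2, 1, 2]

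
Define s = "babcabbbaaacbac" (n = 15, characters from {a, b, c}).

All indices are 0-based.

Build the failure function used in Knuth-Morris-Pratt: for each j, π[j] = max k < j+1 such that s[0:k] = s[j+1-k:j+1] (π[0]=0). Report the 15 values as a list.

π[0] = 0
j=1 s[j]='a': π[1]=0 (border '')
j=2 s[j]='b': π[2]=1 (border 'b')
j=3 s[j]='c': k: 1→0; π[3]=0 (border '')
j=4 s[j]='a': π[4]=0 (border '')
j=5 s[j]='b': π[5]=1 (border 'b')
j=6 s[j]='b': k: 1→0; π[6]=1 (border 'b')
j=7 s[j]='b': k: 1→0; π[7]=1 (border 'b')
j=8 s[j]='a': π[8]=2 (border 'ba')
j=9 s[j]='a': k: 2→0; π[9]=0 (border '')
j=10 s[j]='a': π[10]=0 (border '')
j=11 s[j]='c': π[11]=0 (border '')
j=12 s[j]='b': π[12]=1 (border 'b')
j=13 s[j]='a': π[13]=2 (border 'ba')
j=14 s[j]='c': k: 2→0; π[14]=0 (border '')

[0, 0, 1, 0, 0, 1, 1, 1, 2, 0, 0, 0, 1, 2, 0]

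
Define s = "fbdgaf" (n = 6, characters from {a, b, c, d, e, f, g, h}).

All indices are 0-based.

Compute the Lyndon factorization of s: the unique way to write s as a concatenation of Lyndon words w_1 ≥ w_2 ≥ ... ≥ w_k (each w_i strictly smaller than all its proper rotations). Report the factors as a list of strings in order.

["f", "bdg", "af"]

emit factor 1: 'f' (i=0, period=1)
emit factor 2: 'bdg' (i=1, period=3)
emit factor 3: 'af' (i=4, period=2)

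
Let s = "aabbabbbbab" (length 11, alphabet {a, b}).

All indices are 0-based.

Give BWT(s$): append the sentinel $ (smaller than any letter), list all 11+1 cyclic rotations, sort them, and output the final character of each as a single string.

b$bababbbaba

rank  rotation      last
    0  $aabbabbbbab  b
    1  aabbabbbbab$  $
    2  ab$aabbabbbb  b
    3  abbabbbbab$a  a
    4  abbbbab$aabb  b
    5  b$aabbabbbba  a
    6  bab$aabbabbb  b
    7  babbbbab$aab  b
    8  bbab$aabbabb  b
    9  bbabbbbab$aa  a
   10  bbbab$aabbab  b
   11  bbbbab$aabba  a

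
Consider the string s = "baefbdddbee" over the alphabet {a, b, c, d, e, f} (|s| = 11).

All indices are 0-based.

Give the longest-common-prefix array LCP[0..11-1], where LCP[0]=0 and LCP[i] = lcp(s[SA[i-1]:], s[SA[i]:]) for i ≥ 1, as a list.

[0, 0, 1, 1, 0, 1, 2, 0, 1, 1, 0]

rank | idx | suffix
   0 |   1 | aefbdddbee
   1 |   0 | baefbdddbee
   2 |   4 | bdddbee
   3 |   8 | bee
   4 |   7 | dbee
   5 |   6 | ddbee
   6 |   5 | dddbee
   7 |  10 | e
   8 |   9 | ee
   9 |   2 | efbdddbee
  10 |   3 | fbdddbee

SA = [1, 0, 4, 8, 7, 6, 5, 10, 9, 2, 3]
[i] adj suffixes → lcp
  [1] 1/0 → 0 ('')
  [2] 0/4 → 1 ('b')
  [3] 4/8 → 1 ('b')
  [4] 8/7 → 0 ('')
  [5] 7/6 → 1 ('d')
  [6] 6/5 → 2 ('dd')
  [7] 5/10 → 0 ('')
  [8] 10/9 → 1 ('e')
  [9] 9/2 → 1 ('e')
  [10] 2/3 → 0 ('')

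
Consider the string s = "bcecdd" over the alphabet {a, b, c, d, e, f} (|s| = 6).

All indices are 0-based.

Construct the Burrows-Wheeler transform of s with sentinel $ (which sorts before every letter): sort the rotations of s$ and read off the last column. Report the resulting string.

rank  rotation last
    0  $bcecdd  d
    1  bcecdd$  $
    2  cdd$bce  e
    3  cecdd$b  b
    4  d$bcecd  d
    5  dd$bcec  c
    6  ecdd$bc  c

d$ebdcc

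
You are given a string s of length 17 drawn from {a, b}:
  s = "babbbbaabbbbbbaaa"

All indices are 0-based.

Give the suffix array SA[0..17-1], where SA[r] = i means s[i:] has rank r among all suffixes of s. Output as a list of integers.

[16, 15, 14, 6, 1, 7, 13, 5, 0, 12, 4, 11, 3, 10, 2, 9, 8]

rank→(start, suffix):
  0 → (16, 'a')
  1 → (15, 'aa')
  2 → (14, 'aaa')
  3 → (6, 'aabbbbbbaaa')
  4 → (1, 'abbbbaabbbbbbaaa')
  5 → (7, 'abbbbbbaaa')
  6 → (13, 'baaa')
  7 → (5, 'baabbbbbbaaa')
  8 → (0, 'babbbbaabbbbbbaaa')
  9 → (12, 'bbaaa')
  10 → (4, 'bbaabbbbbbaaa')
  11 → (11, 'bbbaaa')
  12 → (3, 'bbbaabbbbbbaaa')
  13 → (10, 'bbbbaaa')
  14 → (2, 'bbbbaabbbbbbaaa')
  15 → (9, 'bbbbbaaa')
  16 → (8, 'bbbbbbaaa')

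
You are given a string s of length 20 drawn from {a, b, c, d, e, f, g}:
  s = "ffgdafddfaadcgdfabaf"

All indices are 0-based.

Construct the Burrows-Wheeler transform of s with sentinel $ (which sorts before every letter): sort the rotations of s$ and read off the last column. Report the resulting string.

rank  rotation               last
    0  $ffgdafddfaadcgdfabaf  f
    1  aadcgdfabaf$ffgdafddf  f
    2  abaf$ffgdafddfaadcgdf  f
    3  adcgdfabaf$ffgdafddfa  a
    4  af$ffgdafddfaadcgdfab  b
    5  afddfaadcgdfabaf$ffgd  d
    6  baf$ffgdafddfaadcgdfa  a
    7  cgdfabaf$ffgdafddfaad  d
    8  dafddfaadcgdfabaf$ffg  g
    9  dcgdfabaf$ffgdafddfaa  a
   10  ddfaadcgdfabaf$ffgdaf  f
   11  dfaadcgdfabaf$ffgdafd  d
   12  dfabaf$ffgdafddfaadcg  g
   13  f$ffgdafddfaadcgdfaba  a
   14  faadcgdfabaf$ffgdafdd  d
   15  fabaf$ffgdafddfaadcgd  d
   16  fddfaadcgdfabaf$ffgda  a
   17  ffgdafddfaadcgdfabaf$  $
   18  fgdafddfaadcgdfabaf$f  f
   19  gdafddfaadcgdfabaf$ff  f
   20  gdfabaf$ffgdafddfaadc  c

fffabdadgafdgadda$ffc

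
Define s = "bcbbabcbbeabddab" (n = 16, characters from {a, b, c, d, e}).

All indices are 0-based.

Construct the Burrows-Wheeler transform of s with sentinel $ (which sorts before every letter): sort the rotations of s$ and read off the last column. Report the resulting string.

rank  rotation           last
    0  $bcbbabcbbeabddab  b
    1  ab$bcbbabcbbeabdd  d
    2  abcbbeabddab$bcbb  b
    3  abddab$bcbbabcbbe  e
    4  b$bcbbabcbbeabdda  a
    5  babcbbeabddab$bcb  b
    6  bbabcbbeabddab$bc  c
    7  bbeabddab$bcbbabc  c
    8  bcbbabcbbeabddab$  $
    9  bcbbeabddab$bcbba  a
   10  bddab$bcbbabcbbea  a
   11  beabddab$bcbbabcb  b
   12  cbbabcbbeabddab$b  b
   13  cbbeabddab$bcbbab  b
   14  dab$bcbbabcbbeabd  d
   15  ddab$bcbbabcbbeab  b
   16  eabddab$bcbbabcbb  b

bdbeabcc$aabbbdbb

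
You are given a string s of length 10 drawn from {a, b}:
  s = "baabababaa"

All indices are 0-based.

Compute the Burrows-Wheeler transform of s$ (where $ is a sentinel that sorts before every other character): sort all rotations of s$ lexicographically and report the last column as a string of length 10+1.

aabbbbaa$aa

rank  rotation     last
    0  $baabababaa  a
    1  a$baabababa  a
    2  aa$baababab  b
    3  aabababaa$b  b
    4  abaa$baabab  b
    5  ababaa$baab  b
    6  abababaa$ba  a
    7  baa$baababa  a
    8  baabababaa$  $
    9  babaa$baaba  a
   10  bababaa$baa  a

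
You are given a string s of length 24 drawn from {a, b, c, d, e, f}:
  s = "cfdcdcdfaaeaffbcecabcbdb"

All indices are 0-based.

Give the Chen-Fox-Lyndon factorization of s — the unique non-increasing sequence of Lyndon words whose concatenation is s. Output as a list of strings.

emit factor 1: 'cfd' (i=0, period=3)
emit factor 2: 'cdcdf' (i=3, period=5)
emit factor 3: 'aaeaffbcecabcbdb' (i=8, period=16)

["cfd", "cdcdf", "aaeaffbcecabcbdb"]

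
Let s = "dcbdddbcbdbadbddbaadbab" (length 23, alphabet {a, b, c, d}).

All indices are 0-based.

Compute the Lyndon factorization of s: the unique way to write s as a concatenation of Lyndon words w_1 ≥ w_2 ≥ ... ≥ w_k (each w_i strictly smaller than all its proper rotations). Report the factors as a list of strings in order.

["d", "c", "bddd", "bcbd", "b", "adbddb", "aadbab"]

emit factor 1: 'd' (i=0, period=1)
emit factor 2: 'c' (i=1, period=1)
emit factor 3: 'bddd' (i=2, period=4)
emit factor 4: 'bcbd' (i=6, period=4)
emit factor 5: 'b' (i=10, period=1)
emit factor 6: 'adbddb' (i=11, period=6)
emit factor 7: 'aadbab' (i=17, period=6)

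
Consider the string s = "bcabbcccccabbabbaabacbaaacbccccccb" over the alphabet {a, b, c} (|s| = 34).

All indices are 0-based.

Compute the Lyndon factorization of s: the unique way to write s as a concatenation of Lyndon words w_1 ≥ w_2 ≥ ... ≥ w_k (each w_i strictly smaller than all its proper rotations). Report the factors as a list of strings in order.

emit factor 1: 'bc' (i=0, period=2)
emit factor 2: 'abbccccc' (i=2, period=8)
emit factor 3: 'abb' (i=10, period=3)
emit factor 4: 'abb' (i=13, period=3)
emit factor 5: 'aabacb' (i=16, period=6)
emit factor 6: 'aaacbccccccb' (i=22, period=12)

["bc", "abbccccc", "abb", "abb", "aabacb", "aaacbccccccb"]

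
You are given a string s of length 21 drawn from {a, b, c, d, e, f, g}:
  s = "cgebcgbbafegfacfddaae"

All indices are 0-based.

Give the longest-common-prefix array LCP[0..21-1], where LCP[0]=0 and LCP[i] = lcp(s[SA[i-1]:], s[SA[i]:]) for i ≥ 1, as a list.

[0, 1, 1, 1, 0, 1, 1, 0, 1, 2, 0, 1, 0, 1, 1, 0, 1, 1, 0, 1, 1]

sorted suffixes:
  #0 SA[0]=18  'aae'
  #1 SA[1]=13  'acfddaae'
  #2 SA[2]=19  'ae'
  #3 SA[3]=8  'afegfacfddaae'
  #4 SA[4]=7  'bafegfacfddaae'
  #5 SA[5]=6  'bbafegfacfddaae'
  #6 SA[6]=3  'bcgbbafegfacfddaae'
  #7 SA[7]=14  'cfddaae'
  #8 SA[8]=4  'cgbbafegfacfddaae'
  #9 SA[9]=0  'cgebcgbbafegfacfddaae'
  #10 SA[10]=17  'daae'
  #11 SA[11]=16  'ddaae'
  #12 SA[12]=20  'e'
  #13 SA[13]=2  'ebcgbbafegfacfddaae'
  #14 SA[14]=10  'egfacfddaae'
  #15 SA[15]=12  'facfddaae'
  #16 SA[16]=15  'fddaae'
  #17 SA[17]=9  'fegfacfddaae'
  #18 SA[18]=5  'gbbafegfacfddaae'
  #19 SA[19]=1  'gebcgbbafegfacfddaae'
  #20 SA[20]=11  'gfacfddaae'

SA = [18, 13, 19, 8, 7, 6, 3, 14, 4, 0, 17, 16, 20, 2, 10, 12, 15, 9, 5, 1, 11]
i: (SA[i-1],SA[i]) lcp shared
  1: (18,13) 1 'a'
  2: (13,19) 1 'a'
  3: (19,8) 1 'a'
  4: (8,7) 0 ''
  5: (7,6) 1 'b'
  6: (6,3) 1 'b'
  7: (3,14) 0 ''
  8: (14,4) 1 'c'
  9: (4,0) 2 'cg'
  10: (0,17) 0 ''
  11: (17,16) 1 'd'
  12: (16,20) 0 ''
  13: (20,2) 1 'e'
  14: (2,10) 1 'e'
  15: (10,12) 0 ''
  16: (12,15) 1 'f'
  17: (15,9) 1 'f'
  18: (9,5) 0 ''
  19: (5,1) 1 'g'
  20: (1,11) 1 'g'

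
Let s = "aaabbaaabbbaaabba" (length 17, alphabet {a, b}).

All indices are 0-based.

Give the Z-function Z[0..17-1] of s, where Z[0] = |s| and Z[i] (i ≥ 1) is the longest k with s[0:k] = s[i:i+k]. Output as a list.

Z[0]=17
i=1: fresh scan; Z[1]=2 extend→box=[1,3)
i=2: min(r-i=1, Z[1]=2)=1; Z[2]=1
i=3: fresh scan; Z[3]=0
i=4: fresh scan; Z[4]=0
i=5: fresh scan; Z[5]=5 extend→box=[5,10)
i=6: min(r-i=4, Z[1]=2)=2; Z[6]=2
i=7: min(r-i=3, Z[2]=1)=1; Z[7]=1
i=8: min(r-i=2, Z[3]=0)=0; Z[8]=0
i=9: min(r-i=1, Z[4]=0)=0; Z[9]=0
i=10: fresh scan; Z[10]=0
i=11: fresh scan; Z[11]=6 extend→box=[11,17)
i=12: min(r-i=5, Z[1]=2)=2; Z[12]=2
i=13: min(r-i=4, Z[2]=1)=1; Z[13]=1
i=14: min(r-i=3, Z[3]=0)=0; Z[14]=0
i=15: min(r-i=2, Z[4]=0)=0; Z[15]=0
i=16: min(r-i=1, Z[5]=5)=1; Z[16]=1

[17, 2, 1, 0, 0, 5, 2, 1, 0, 0, 0, 6, 2, 1, 0, 0, 1]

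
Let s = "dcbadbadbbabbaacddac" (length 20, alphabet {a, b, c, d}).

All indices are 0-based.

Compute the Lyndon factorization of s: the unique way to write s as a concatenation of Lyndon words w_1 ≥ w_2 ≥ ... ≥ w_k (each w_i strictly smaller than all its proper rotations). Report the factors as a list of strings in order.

emit factor 1: 'd' (i=0, period=1)
emit factor 2: 'c' (i=1, period=1)
emit factor 3: 'b' (i=2, period=1)
emit factor 4: 'adbadbb' (i=3, period=7)
emit factor 5: 'abb' (i=10, period=3)
emit factor 6: 'aacddac' (i=13, period=7)

["d", "c", "b", "adbadbb", "abb", "aacddac"]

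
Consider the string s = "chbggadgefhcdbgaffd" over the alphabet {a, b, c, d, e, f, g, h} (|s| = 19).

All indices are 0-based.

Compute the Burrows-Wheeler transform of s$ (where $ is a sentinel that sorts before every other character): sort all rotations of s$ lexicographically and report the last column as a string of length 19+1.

rank  rotation              last
    0  $chbggadgefhcdbgaffd  d
    1  adgefhcdbgaffd$chbgg  g
    2  affd$chbggadgefhcdbg  g
    3  bgaffd$chbggadgefhcd  d
    4  bggadgefhcdbgaffd$ch  h
    5  cdbgaffd$chbggadgefh  h
    6  chbggadgefhcdbgaffd$  $
    7  d$chbggadgefhcdbgaff  f
    8  dbgaffd$chbggadgefhc  c
    9  dgefhcdbgaffd$chbgga  a
   10  efhcdbgaffd$chbggadg  g
   11  fd$chbggadgefhcdbgaf  f
   12  ffd$chbggadgefhcdbga  a
   13  fhcdbgaffd$chbggadge  e
   14  gadgefhcdbgaffd$chbg  g
   15  gaffd$chbggadgefhcdb  b
   16  gefhcdbgaffd$chbggad  d
   17  ggadgefhcdbgaffd$chb  b
   18  hbggadgefhcdbgaffd$c  c
   19  hcdbgaffd$chbggadgef  f

dggdhh$fcagfaegbdbcf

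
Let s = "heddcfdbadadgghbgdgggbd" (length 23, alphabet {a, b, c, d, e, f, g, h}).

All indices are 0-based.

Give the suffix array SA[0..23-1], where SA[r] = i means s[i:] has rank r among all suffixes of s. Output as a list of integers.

[8, 10, 7, 21, 15, 4, 22, 9, 6, 3, 2, 17, 11, 1, 5, 20, 16, 19, 18, 12, 13, 14, 0]

rank→(start, suffix):
  0 → (8, 'adadgghbgdgggbd')
  1 → (10, 'adgghbgdgggbd')
  2 → (7, 'badadgghbgdgggbd')
  3 → (21, 'bd')
  4 → (15, 'bgdgggbd')
  5 → (4, 'cfdbadadgghbgdgggbd')
  6 → (22, 'd')
  7 → (9, 'dadgghbgdgggbd')
  8 → (6, 'dbadadgghbgdgggbd')
  9 → (3, 'dcfdbadadgghbgdgggbd')
  10 → (2, 'ddcfdbadadgghbgdgggbd')
  11 → (17, 'dgggbd')
  12 → (11, 'dgghbgdgggbd')
  13 → (1, 'eddcfdbadadgghbgdgggbd')
  14 → (5, 'fdbadadgghbgdgggbd')
  15 → (20, 'gbd')
  16 → (16, 'gdgggbd')
  17 → (19, 'ggbd')
  18 → (18, 'gggbd')
  19 → (12, 'gghbgdgggbd')
  20 → (13, 'ghbgdgggbd')
  21 → (14, 'hbgdgggbd')
  22 → (0, 'heddcfdbadadgghbgdgggbd')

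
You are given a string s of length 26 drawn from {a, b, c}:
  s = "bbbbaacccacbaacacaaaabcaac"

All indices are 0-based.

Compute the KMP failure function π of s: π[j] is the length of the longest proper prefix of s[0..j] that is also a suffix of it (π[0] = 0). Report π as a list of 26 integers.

π[0] = 0
j=1 s[j]='b': π[1]=1 (border 'b')
j=2 s[j]='b': π[2]=2 (border 'bb')
j=3 s[j]='b': π[3]=3 (border 'bbb')
j=4 s[j]='a': k: 3→2→1→0; π[4]=0 (border '')
j=5 s[j]='a': π[5]=0 (border '')
j=6 s[j]='c': π[6]=0 (border '')
j=7 s[j]='c': π[7]=0 (border '')
j=8 s[j]='c': π[8]=0 (border '')
j=9 s[j]='a': π[9]=0 (border '')
j=10 s[j]='c': π[10]=0 (border '')
j=11 s[j]='b': π[11]=1 (border 'b')
j=12 s[j]='a': k: 1→0; π[12]=0 (border '')
j=13 s[j]='a': π[13]=0 (border '')
j=14 s[j]='c': π[14]=0 (border '')
j=15 s[j]='a': π[15]=0 (border '')
j=16 s[j]='c': π[16]=0 (border '')
j=17 s[j]='a': π[17]=0 (border '')
j=18 s[j]='a': π[18]=0 (border '')
j=19 s[j]='a': π[19]=0 (border '')
j=20 s[j]='a': π[20]=0 (border '')
j=21 s[j]='b': π[21]=1 (border 'b')
j=22 s[j]='c': k: 1→0; π[22]=0 (border '')
j=23 s[j]='a': π[23]=0 (border '')
j=24 s[j]='a': π[24]=0 (border '')
j=25 s[j]='c': π[25]=0 (border '')

[0, 1, 2, 3, 0, 0, 0, 0, 0, 0, 0, 1, 0, 0, 0, 0, 0, 0, 0, 0, 0, 1, 0, 0, 0, 0]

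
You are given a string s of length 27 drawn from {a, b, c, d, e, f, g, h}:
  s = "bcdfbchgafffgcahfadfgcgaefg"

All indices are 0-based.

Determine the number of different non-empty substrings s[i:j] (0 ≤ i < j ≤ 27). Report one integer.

rank | idx | suffix
   0 |  17 | adfgcgaefg
   1 |  23 | aefg
   2 |   8 | afffgcahfadfgcgaefg
   3 |  14 | ahfadfgcgaefg
   4 |   0 | bcdfbchgafffgcahfadfgcgaefg
   5 |   4 | bchgafffgcahfadfgcgaefg
   6 |  13 | cahfadfgcgaefg
   7 |   1 | cdfbchgafffgcahfadfgcgaefg
   8 |  21 | cgaefg
   9 |   5 | chgafffgcahfadfgcgaefg
  10 |   2 | dfbchgafffgcahfadfgcgaefg
  11 |  18 | dfgcgaefg
  12 |  24 | efg
  13 |  16 | fadfgcgaefg
  14 |   3 | fbchgafffgcahfadfgcgaefg
  15 |   9 | fffgcahfadfgcgaefg
  16 |  10 | ffgcahfadfgcgaefg
  17 |  25 | fg
  18 |  11 | fgcahfadfgcgaefg
  19 |  19 | fgcgaefg
  20 |  26 | g
  21 |  22 | gaefg
  22 |   7 | gafffgcahfadfgcgaefg
  23 |  12 | gcahfadfgcgaefg
  24 |  20 | gcgaefg
  25 |  15 | hfadfgcgaefg
  26 |   6 | hgafffgcahfadfgcgaefg

SA = [17, 23, 8, 14, 0, 4, 13, 1, 21, 5, 2, 18, 24, 16, 3, 9, 10, 25, 11, 19, 26, 22, 7, 12, 20, 15, 6]
[i] adj suffixes → lcp
  [1] 17/23 → 1 ('a')
  [2] 23/8 → 1 ('a')
  [3] 8/14 → 1 ('a')
  [4] 14/0 → 0 ('')
  [5] 0/4 → 2 ('bc')
  [6] 4/13 → 0 ('')
  [7] 13/1 → 1 ('c')
  [8] 1/21 → 1 ('c')
  [9] 21/5 → 1 ('c')
  [10] 5/2 → 0 ('')
  [11] 2/18 → 2 ('df')
  [12] 18/24 → 0 ('')
  [13] 24/16 → 0 ('')
  [14] 16/3 → 1 ('f')
  [15] 3/9 → 1 ('f')
  [16] 9/10 → 2 ('ff')
  [17] 10/25 → 1 ('f')
  [18] 25/11 → 2 ('fg')
  [19] 11/19 → 3 ('fgc')
  [20] 19/26 → 0 ('')
  [21] 26/22 → 1 ('g')
  [22] 22/7 → 2 ('ga')
  [23] 7/12 → 1 ('g')
  [24] 12/20 → 2 ('gc')
  [25] 20/15 → 0 ('')
  [26] 15/6 → 1 ('h')

n(n+1)/2 = 27·28/2 = 378
Σ LCP = 0 + 1 + 1 + 1 + 0 + 2 + 0 + 1 + 1 + 1 + 0 + 2 + 0 + 0 + 1 + 1 + 2 + 1 + 2 + 3 + 0 + 1 + 2 + 1 + 2 + 0 + 1 = 27
distinct = 378 − 27 = 351

351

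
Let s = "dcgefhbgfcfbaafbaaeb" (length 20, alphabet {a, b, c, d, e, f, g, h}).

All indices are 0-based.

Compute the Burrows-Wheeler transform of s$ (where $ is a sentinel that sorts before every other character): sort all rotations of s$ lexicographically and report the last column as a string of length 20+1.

bbbaaeffhfd$agacgecbf

rank  rotation               last
    0  $dcgefhbgfcfbaafbaaeb  b
    1  aaeb$dcgefhbgfcfbaafb  b
    2  aafbaaeb$dcgefhbgfcfb  b
    3  aeb$dcgefhbgfcfbaafba  a
    4  afbaaeb$dcgefhbgfcfba  a
    5  b$dcgefhbgfcfbaafbaae  e
    6  baaeb$dcgefhbgfcfbaaf  f
    7  baafbaaeb$dcgefhbgfcf  f
    8  bgfcfbaafbaaeb$dcgefh  h
    9  cfbaafbaaeb$dcgefhbgf  f
   10  cgefhbgfcfbaafbaaeb$d  d
   11  dcgefhbgfcfbaafbaaeb$  $
   12  eb$dcgefhbgfcfbaafbaa  a
   13  efhbgfcfbaafbaaeb$dcg  g
   14  fbaaeb$dcgefhbgfcfbaa  a
   15  fbaafbaaeb$dcgefhbgfc  c
   16  fcfbaafbaaeb$dcgefhbg  g
   17  fhbgfcfbaafbaaeb$dcge  e
   18  gefhbgfcfbaafbaaeb$dc  c
   19  gfcfbaafbaaeb$dcgefhb  b
   20  hbgfcfbaafbaaeb$dcgef  f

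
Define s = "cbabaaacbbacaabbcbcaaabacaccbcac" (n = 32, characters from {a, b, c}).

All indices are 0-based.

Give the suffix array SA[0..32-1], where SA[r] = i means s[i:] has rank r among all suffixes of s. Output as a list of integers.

[19, 4, 20, 12, 5, 2, 21, 13, 30, 10, 23, 6, 25, 3, 1, 9, 22, 8, 14, 17, 28, 15, 31, 18, 11, 29, 24, 0, 7, 16, 27, 26]

rank | idx | suffix
   0 |  19 | aaabacaccbcac
   1 |   4 | aaacbbacaabbcbcaaabacaccbcac
   2 |  20 | aabacaccbcac
   3 |  12 | aabbcbcaaabacaccbcac
   4 |   5 | aacbbacaabbcbcaaabacaccbcac
   5 |   2 | abaaacbbacaabbcbcaaabacaccbcac
   6 |  21 | abacaccbcac
   7 |  13 | abbcbcaaabacaccbcac
   8 |  30 | ac
   9 |  10 | acaabbcbcaaabacaccbcac
  10 |  23 | acaccbcac
  11 |   6 | acbbacaabbcbcaaabacaccbcac
  12 |  25 | accbcac
  13 |   3 | baaacbbacaabbcbcaaabacaccbcac
  14 |   1 | babaaacbbacaabbcbcaaabacaccbcac
  15 |   9 | bacaabbcbcaaabacaccbcac
  16 |  22 | bacaccbcac
  17 |   8 | bbacaabbcbcaaabacaccbcac
  18 |  14 | bbcbcaaabacaccbcac
  19 |  17 | bcaaabacaccbcac
  20 |  28 | bcac
  21 |  15 | bcbcaaabacaccbcac
  22 |  31 | c
  23 |  18 | caaabacaccbcac
  24 |  11 | caabbcbcaaabacaccbcac
  25 |  29 | cac
  26 |  24 | caccbcac
  27 |   0 | cbabaaacbbacaabbcbcaaabacaccbcac
  28 |   7 | cbbacaabbcbcaaabacaccbcac
  29 |  16 | cbcaaabacaccbcac
  30 |  27 | cbcac
  31 |  26 | ccbcac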